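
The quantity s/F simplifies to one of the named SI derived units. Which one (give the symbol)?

F = C/V (capacitance = charge per voltage),
    = A·s/(kg·m²·s⁻³·A⁻¹) (substituting C and V),
    = kg⁻¹·m⁻²·s⁴·A².
So F⁻¹ = kg·m²·s⁻⁴·A⁻².
Combining: s·F⁻¹ = s · (kg·m²·s⁻⁴·A⁻²) = kg·m²·s⁻³·A⁻².
kg·m²·s⁻³·A⁻² is the base-SI form of the ohm.

Ω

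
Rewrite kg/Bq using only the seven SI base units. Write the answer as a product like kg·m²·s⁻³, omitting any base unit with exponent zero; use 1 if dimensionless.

Bq = s⁻¹.
So Bq⁻¹ = s.
Combining: kg·Bq⁻¹ = kg · s = kg·s.

kg·s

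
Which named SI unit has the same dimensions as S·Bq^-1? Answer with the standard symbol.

F

S = kg⁻¹·m⁻²·s³·A².
Bq = s⁻¹.
So Bq⁻¹ = s.
Combining: S·Bq⁻¹ = (kg⁻¹·m⁻²·s³·A²) · s = kg⁻¹·m⁻²·s⁴·A².
kg⁻¹·m⁻²·s⁴·A² is the base-SI form of the farad.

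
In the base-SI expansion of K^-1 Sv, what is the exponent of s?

Sv = J/kg (equivalent dose = energy per mass),
    = m²·s⁻².
Combining: K⁻¹·Sv = K⁻¹ · (m²·s⁻²) = m²·s⁻²·K⁻¹.
The exponent of s is -2.

-2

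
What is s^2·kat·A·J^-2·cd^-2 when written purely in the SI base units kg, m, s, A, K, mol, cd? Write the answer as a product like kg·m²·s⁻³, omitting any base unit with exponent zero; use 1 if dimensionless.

kg⁻²·m⁻⁴·s⁵·A·mol·cd⁻²

kat = mol/s = s⁻¹·mol (catalytic activity).
J = N·m (work = force × distance),
    = kg·m²·s⁻².
So J⁻² = kg⁻²·m⁻⁴·s⁴.
Combining: s²·kat·A·J⁻²·cd⁻² = s² · (s⁻¹·mol) · A · (kg⁻²·m⁻⁴·s⁴) · cd⁻² = kg⁻²·m⁻⁴·s⁵·A·mol·cd⁻².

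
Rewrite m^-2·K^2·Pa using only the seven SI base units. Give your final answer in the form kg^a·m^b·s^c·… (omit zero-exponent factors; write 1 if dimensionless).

Pa = kg·m⁻¹·s⁻².
Combining: m⁻²·K²·Pa = m⁻² · K² · (kg·m⁻¹·s⁻²) = kg·m⁻³·s⁻²·K².

kg·m⁻³·s⁻²·K²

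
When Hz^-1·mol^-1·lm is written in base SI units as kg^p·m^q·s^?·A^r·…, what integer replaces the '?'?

1

Hz = 1/s = s⁻¹ (frequency is cycles per second).
So Hz⁻¹ = s.
lm = cd·sr = cd (luminous flux; sr is dimensionless).
Combining: Hz⁻¹·mol⁻¹·lm = s · mol⁻¹ · cd = s·mol⁻¹·cd.
The exponent of s is 1.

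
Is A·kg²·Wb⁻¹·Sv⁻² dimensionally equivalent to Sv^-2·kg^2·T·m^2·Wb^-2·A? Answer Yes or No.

Left side:
  Wb = kg·m²·s⁻²·A⁻¹.
  So Wb⁻¹ = kg⁻¹·m⁻²·s²·A.
  Sv = m²·s⁻².
  So Sv⁻² = m⁻⁴·s⁴.
  Combining: A·kg²·Wb⁻¹·Sv⁻² = A · kg² · (kg⁻¹·m⁻²·s²·A) · (m⁻⁴·s⁴) = kg·m⁻⁶·s⁶·A².
Right side:
  Sv = J/kg (equivalent dose = energy per mass),
      = m²·s⁻².
  So Sv⁻² = m⁻⁴·s⁴.
  T = Wb/m² (flux density = flux per area),
      = kg·s⁻²·A⁻¹.
  Wb = V·s (flux: a volt is a weber per second),
      = kg·m²·s⁻²·A⁻¹.
  So Wb⁻² = kg⁻²·m⁻⁴·s⁴·A².
  Combining: Sv⁻²·kg²·T·m²·Wb⁻²·A = (m⁻⁴·s⁴) · kg² · (kg·s⁻²·A⁻¹) · m² · (kg⁻²·m⁻⁴·s⁴·A²) · A = kg·m⁻⁶·s⁶·A².
Both reduce to kg·m⁻⁶·s⁶·A².

Yes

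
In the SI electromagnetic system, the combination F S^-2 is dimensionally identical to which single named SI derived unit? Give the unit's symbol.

H

F = C/V (capacitance = charge per voltage),
    = A·s/(kg·m²·s⁻³·A⁻¹) (substituting C and V),
    = kg⁻¹·m⁻²·s⁴·A².
S = 1/Ω (conductance is reciprocal resistance),
    = kg⁻¹·m⁻²·s³·A².
So S⁻² = kg²·m⁴·s⁻⁶·A⁻⁴.
Combining: F·S⁻² = (kg⁻¹·m⁻²·s⁴·A²) · (kg²·m⁴·s⁻⁶·A⁻⁴) = kg·m²·s⁻²·A⁻².
kg·m²·s⁻²·A⁻² is the base-SI form of the henry.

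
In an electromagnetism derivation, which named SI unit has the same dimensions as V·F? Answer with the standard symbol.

C

V = kg·m²·s⁻³·A⁻¹.
F = kg⁻¹·m⁻²·s⁴·A².
Combining: V·F = (kg·m²·s⁻³·A⁻¹) · (kg⁻¹·m⁻²·s⁴·A²) = s·A.
s·A is the base-SI form of the coulomb.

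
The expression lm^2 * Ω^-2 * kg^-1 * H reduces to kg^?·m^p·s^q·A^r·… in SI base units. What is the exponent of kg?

-2

lm = cd·sr = cd (luminous flux; sr is dimensionless).
So lm² = cd².
Ω = V/A (resistance = voltage per current),
    = kg·m²·s⁻³·A⁻².
So Ω⁻² = kg⁻²·m⁻⁴·s⁶·A⁴.
H = Wb/A (inductance = flux per current),
    = kg·m²·s⁻²·A⁻².
Combining: lm²·Ω⁻²·kg⁻¹·H = cd² · (kg⁻²·m⁻⁴·s⁶·A⁴) · kg⁻¹ · (kg·m²·s⁻²·A⁻²) = kg⁻²·m⁻²·s⁴·A²·cd².
The exponent of kg is -2.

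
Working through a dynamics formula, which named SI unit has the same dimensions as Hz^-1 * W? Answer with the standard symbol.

J

Hz = s⁻¹.
So Hz⁻¹ = s.
W = kg·m²·s⁻³.
Combining: Hz⁻¹·W = s · (kg·m²·s⁻³) = kg·m²·s⁻².
kg·m²·s⁻² is the base-SI form of the joule.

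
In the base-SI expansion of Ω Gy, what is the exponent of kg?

Ω = V/A (resistance = voltage per current),
    = kg·m²·s⁻³·A⁻².
Gy = J/kg (absorbed dose = energy per mass),
    = m²·s⁻².
Combining: Ω·Gy = (kg·m²·s⁻³·A⁻²) · (m²·s⁻²) = kg·m⁴·s⁻⁵·A⁻².
The exponent of kg is 1.

1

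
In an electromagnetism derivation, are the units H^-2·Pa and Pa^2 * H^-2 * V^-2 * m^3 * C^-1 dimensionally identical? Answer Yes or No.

Left side:
  H = kg·m²·s⁻²·A⁻².
  So H⁻² = kg⁻²·m⁻⁴·s⁴·A⁴.
  Pa = kg·m⁻¹·s⁻².
  Combining: H⁻²·Pa = (kg⁻²·m⁻⁴·s⁴·A⁴) · (kg·m⁻¹·s⁻²) = kg⁻¹·m⁻⁵·s²·A⁴.
Right side:
  Pa = kg·m⁻¹·s⁻².
  So Pa² = kg²·m⁻²·s⁻⁴.
  H = kg·m²·s⁻²·A⁻².
  So H⁻² = kg⁻²·m⁻⁴·s⁴·A⁴.
  V = kg·m²·s⁻³·A⁻¹.
  So V⁻² = kg⁻²·m⁻⁴·s⁶·A².
  C = s·A.
  So C⁻¹ = s⁻¹·A⁻¹.
  Combining: Pa²·H⁻²·V⁻²·m³·C⁻¹ = (kg²·m⁻²·s⁻⁴) · (kg⁻²·m⁻⁴·s⁴·A⁴) · (kg⁻²·m⁻⁴·s⁶·A²) · m³ · (s⁻¹·A⁻¹) = kg⁻²·m⁻⁷·s⁵·A⁵.
Left is kg⁻¹·m⁻⁵·s²·A⁴; right is kg⁻²·m⁻⁷·s⁵·A⁵ — different.

No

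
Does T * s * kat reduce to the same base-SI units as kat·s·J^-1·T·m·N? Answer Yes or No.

Yes

Left side:
  T = Wb/m² (flux density = flux per area),
      = kg·s⁻²·A⁻¹.
  kat = mol/s = s⁻¹·mol (catalytic activity).
  Combining: T·s·kat = (kg·s⁻²·A⁻¹) · s · (s⁻¹·mol) = kg·s⁻²·A⁻¹·mol.
Right side:
  kat = mol/s = s⁻¹·mol (catalytic activity).
  J = N·m (work = force × distance),
      = kg·m²·s⁻².
  So J⁻¹ = kg⁻¹·m⁻²·s².
  T = Wb/m² (flux density = flux per area),
      = kg·s⁻²·A⁻¹.
  N = kg·m/s² = kg·m·s⁻² (force = mass × acceleration).
  Combining: kat·s·J⁻¹·T·m·N = (s⁻¹·mol) · s · (kg⁻¹·m⁻²·s²) · (kg·s⁻²·A⁻¹) · m · (kg·m·s⁻²) = kg·s⁻²·A⁻¹·mol.
Both reduce to kg·s⁻²·A⁻¹·mol.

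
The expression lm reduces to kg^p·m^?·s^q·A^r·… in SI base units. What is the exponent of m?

0

lm = cd.
The exponent of m is 0.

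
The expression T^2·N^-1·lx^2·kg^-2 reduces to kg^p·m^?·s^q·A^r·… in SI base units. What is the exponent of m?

T = kg·s⁻²·A⁻¹.
So T² = kg²·s⁻⁴·A⁻².
N = kg·m·s⁻².
So N⁻¹ = kg⁻¹·m⁻¹·s².
lx = m⁻²·cd.
So lx² = m⁻⁴·cd².
Combining: T²·N⁻¹·lx²·kg⁻² = (kg²·s⁻⁴·A⁻²) · (kg⁻¹·m⁻¹·s²) · (m⁻⁴·cd²) · kg⁻² = kg⁻¹·m⁻⁵·s⁻²·A⁻²·cd².
The exponent of m is -5.

-5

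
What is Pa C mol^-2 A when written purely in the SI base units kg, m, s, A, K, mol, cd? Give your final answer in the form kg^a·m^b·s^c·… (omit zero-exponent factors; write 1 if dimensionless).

Pa = kg·m⁻¹·s⁻².
C = s·A.
Combining: Pa·C·mol⁻²·A = (kg·m⁻¹·s⁻²) · (s·A) · mol⁻² · A = kg·m⁻¹·s⁻¹·A²·mol⁻².

kg·m⁻¹·s⁻¹·A²·mol⁻²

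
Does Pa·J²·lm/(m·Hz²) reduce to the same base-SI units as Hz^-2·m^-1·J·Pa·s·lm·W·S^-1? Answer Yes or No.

Left side:
  Pa = kg·m⁻¹·s⁻².
  J = kg·m²·s⁻².
  So J² = kg²·m⁴·s⁻⁴.
  Hz = s⁻¹.
  So Hz⁻² = s².
  lm = cd.
  Combining: Pa·J²·m⁻¹·Hz⁻²·lm = (kg·m⁻¹·s⁻²) · (kg²·m⁴·s⁻⁴) · m⁻¹ · s² · cd = kg³·m²·s⁻⁴·cd.
Right side:
  Hz = 1/s = s⁻¹ (frequency is cycles per second).
  So Hz⁻² = s².
  J = N·m (work = force × distance),
      = kg·m²·s⁻².
  Pa = N/m² (pressure = force per area),
      = kg·m⁻¹·s⁻².
  lm = cd·sr = cd (luminous flux; sr is dimensionless).
  W = J/s (power = energy per time),
      = kg·m²·s⁻³.
  S = 1/Ω (conductance is reciprocal resistance),
      = kg⁻¹·m⁻²·s³·A².
  So S⁻¹ = kg·m²·s⁻³·A⁻².
  Combining: Hz⁻²·m⁻¹·J·Pa·s·lm·W·S⁻¹ = s² · m⁻¹ · (kg·m²·s⁻²) · (kg·m⁻¹·s⁻²) · s · cd · (kg·m²·s⁻³) · (kg·m²·s⁻³·A⁻²) = kg⁴·m⁴·s⁻⁷·A⁻²·cd.
Left is kg³·m²·s⁻⁴·cd; right is kg⁴·m⁴·s⁻⁷·A⁻²·cd — different.

No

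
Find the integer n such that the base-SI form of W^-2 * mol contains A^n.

W = kg·m²·s⁻³.
So W⁻² = kg⁻²·m⁻⁴·s⁶.
Combining: W⁻²·mol = (kg⁻²·m⁻⁴·s⁶) · mol = kg⁻²·m⁻⁴·s⁶·mol.
The exponent of A is 0.

0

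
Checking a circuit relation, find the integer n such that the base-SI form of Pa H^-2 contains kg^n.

-1

Pa = N/m² (pressure = force per area),
    = kg·m⁻¹·s⁻².
H = Wb/A (inductance = flux per current),
    = kg·m²·s⁻²·A⁻².
So H⁻² = kg⁻²·m⁻⁴·s⁴·A⁴.
Combining: Pa·H⁻² = (kg·m⁻¹·s⁻²) · (kg⁻²·m⁻⁴·s⁴·A⁴) = kg⁻¹·m⁻⁵·s²·A⁴.
The exponent of kg is -1.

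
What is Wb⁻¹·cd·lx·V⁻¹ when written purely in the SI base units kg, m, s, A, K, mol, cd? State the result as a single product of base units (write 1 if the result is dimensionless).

kg⁻²·m⁻⁶·s⁵·A²·cd²

Wb = V·s (flux: a volt is a weber per second),
    = kg·m²·s⁻²·A⁻¹.
So Wb⁻¹ = kg⁻¹·m⁻²·s²·A.
lx = lm/m² (illuminance = luminous flux per area),
    = m⁻²·cd.
V = W/A (potential = power per current),
    = kg·m²·s⁻³·A⁻¹.
So V⁻¹ = kg⁻¹·m⁻²·s³·A.
Combining: Wb⁻¹·cd·lx·V⁻¹ = (kg⁻¹·m⁻²·s²·A) · cd · (m⁻²·cd) · (kg⁻¹·m⁻²·s³·A) = kg⁻²·m⁻⁶·s⁵·A²·cd².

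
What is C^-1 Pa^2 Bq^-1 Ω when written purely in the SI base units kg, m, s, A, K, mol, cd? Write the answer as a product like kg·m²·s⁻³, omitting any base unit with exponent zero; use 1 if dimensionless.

C = A·s = s·A (charge = current × time).
So C⁻¹ = s⁻¹·A⁻¹.
Pa = N/m² (pressure = force per area),
    = kg·m⁻¹·s⁻².
So Pa² = kg²·m⁻²·s⁻⁴.
Bq = 1/s = s⁻¹ (activity is decays per second).
So Bq⁻¹ = s.
Ω = V/A (resistance = voltage per current),
    = kg·m²·s⁻³·A⁻².
Combining: C⁻¹·Pa²·Bq⁻¹·Ω = (s⁻¹·A⁻¹) · (kg²·m⁻²·s⁻⁴) · s · (kg·m²·s⁻³·A⁻²) = kg³·s⁻⁷·A⁻³.

kg³·s⁻⁷·A⁻³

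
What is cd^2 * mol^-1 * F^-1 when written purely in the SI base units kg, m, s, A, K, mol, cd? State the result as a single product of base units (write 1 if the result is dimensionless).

kg·m²·s⁻⁴·A⁻²·mol⁻¹·cd²

F = kg⁻¹·m⁻²·s⁴·A².
So F⁻¹ = kg·m²·s⁻⁴·A⁻².
Combining: cd²·mol⁻¹·F⁻¹ = cd² · mol⁻¹ · (kg·m²·s⁻⁴·A⁻²) = kg·m²·s⁻⁴·A⁻²·mol⁻¹·cd².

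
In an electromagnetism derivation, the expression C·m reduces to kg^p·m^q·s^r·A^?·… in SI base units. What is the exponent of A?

1

C = A·s = s·A (charge = current × time).
Combining: C·m = (s·A) · m = m·s·A.
The exponent of A is 1.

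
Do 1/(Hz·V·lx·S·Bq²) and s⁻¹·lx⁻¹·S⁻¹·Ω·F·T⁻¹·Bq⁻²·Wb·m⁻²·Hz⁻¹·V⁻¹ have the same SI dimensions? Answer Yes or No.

Left side:
  Hz = 1/s = s⁻¹ (frequency is cycles per second).
  So Hz⁻¹ = s.
  V = W/A (potential = power per current),
      = kg·m²·s⁻³·A⁻¹.
  So V⁻¹ = kg⁻¹·m⁻²·s³·A.
  lx = lm/m² (illuminance = luminous flux per area),
      = m⁻²·cd.
  So lx⁻¹ = m²·cd⁻¹.
  S = 1/Ω (conductance is reciprocal resistance),
      = kg⁻¹·m⁻²·s³·A².
  So S⁻¹ = kg·m²·s⁻³·A⁻².
  Bq = 1/s = s⁻¹ (activity is decays per second).
  So Bq⁻² = s².
  Combining: Hz⁻¹·V⁻¹·lx⁻¹·S⁻¹·Bq⁻² = s · (kg⁻¹·m⁻²·s³·A) · (m²·cd⁻¹) · (kg·m²·s⁻³·A⁻²) · s² = m²·s³·A⁻¹·cd⁻¹.
Right side:
  lx = lm/m² (illuminance = luminous flux per area),
      = m⁻²·cd.
  So lx⁻¹ = m²·cd⁻¹.
  S = 1/Ω (conductance is reciprocal resistance),
      = kg⁻¹·m⁻²·s³·A².
  So S⁻¹ = kg·m²·s⁻³·A⁻².
  Ω = V/A (resistance = voltage per current),
      = kg·m²·s⁻³·A⁻².
  F = C/V (capacitance = charge per voltage),
      = A·s/(kg·m²·s⁻³·A⁻¹) (substituting C and V),
      = kg⁻¹·m⁻²·s⁴·A².
  T = Wb/m² (flux density = flux per area),
      = kg·s⁻²·A⁻¹.
  So T⁻¹ = kg⁻¹·s²·A.
  Bq = 1/s = s⁻¹ (activity is decays per second).
  So Bq⁻² = s².
  Wb = V·s (flux: a volt is a weber per second),
      = kg·m²·s⁻²·A⁻¹.
  Hz = 1/s = s⁻¹ (frequency is cycles per second).
  So Hz⁻¹ = s.
  V = W/A (potential = power per current),
      = kg·m²·s⁻³·A⁻¹.
  So V⁻¹ = kg⁻¹·m⁻²·s³·A.
  Combining: s⁻¹·lx⁻¹·S⁻¹·Ω·F·T⁻¹·Bq⁻²·Wb·m⁻²·Hz⁻¹·V⁻¹ = s⁻¹ · (m²·cd⁻¹) · (kg·m²·s⁻³·A⁻²) · (kg·m²·s⁻³·A⁻²) · (kg⁻¹·m⁻²·s⁴·A²) · (kg⁻¹·s²·A) · s² · (kg·m²·s⁻²·A⁻¹) · m⁻² · s · (kg⁻¹·m⁻²·s³·A) = m²·s³·A⁻¹·cd⁻¹.
Both reduce to m²·s³·A⁻¹·cd⁻¹.

Yes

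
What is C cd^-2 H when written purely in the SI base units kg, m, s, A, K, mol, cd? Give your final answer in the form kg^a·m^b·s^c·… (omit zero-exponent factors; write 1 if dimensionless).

C = A·s = s·A (charge = current × time).
H = Wb/A (inductance = flux per current),
    = kg·m²·s⁻²·A⁻².
Combining: C·cd⁻²·H = (s·A) · cd⁻² · (kg·m²·s⁻²·A⁻²) = kg·m²·s⁻¹·A⁻¹·cd⁻².

kg·m²·s⁻¹·A⁻¹·cd⁻²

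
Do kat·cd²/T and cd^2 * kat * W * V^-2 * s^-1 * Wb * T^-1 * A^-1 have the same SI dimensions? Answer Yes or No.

Yes

Left side:
  kat = s⁻¹·mol.
  T = kg·s⁻²·A⁻¹.
  So T⁻¹ = kg⁻¹·s²·A.
  Combining: kat·T⁻¹·cd² = (s⁻¹·mol) · (kg⁻¹·s²·A) · cd² = kg⁻¹·s·A·mol·cd².
Right side:
  kat = mol/s = s⁻¹·mol (catalytic activity).
  W = J/s (power = energy per time),
      = kg·m²·s⁻³.
  V = W/A (potential = power per current),
      = kg·m²·s⁻³·A⁻¹.
  So V⁻² = kg⁻²·m⁻⁴·s⁶·A².
  Wb = V·s (flux: a volt is a weber per second),
      = kg·m²·s⁻²·A⁻¹.
  T = Wb/m² (flux density = flux per area),
      = kg·s⁻²·A⁻¹.
  So T⁻¹ = kg⁻¹·s²·A.
  Combining: cd²·kat·W·V⁻²·s⁻¹·Wb·T⁻¹·A⁻¹ = cd² · (s⁻¹·mol) · (kg·m²·s⁻³) · (kg⁻²·m⁻⁴·s⁶·A²) · s⁻¹ · (kg·m²·s⁻²·A⁻¹) · (kg⁻¹·s²·A) · A⁻¹ = kg⁻¹·s·A·mol·cd².
Both reduce to kg⁻¹·s·A·mol·cd².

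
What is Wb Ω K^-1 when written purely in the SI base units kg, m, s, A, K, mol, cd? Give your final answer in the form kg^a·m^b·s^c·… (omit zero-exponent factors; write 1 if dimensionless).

kg²·m⁴·s⁻⁵·A⁻³·K⁻¹

Wb = V·s (flux: a volt is a weber per second),
    = kg·m²·s⁻²·A⁻¹.
Ω = V/A (resistance = voltage per current),
    = kg·m²·s⁻³·A⁻².
Combining: Wb·Ω·K⁻¹ = (kg·m²·s⁻²·A⁻¹) · (kg·m²·s⁻³·A⁻²) · K⁻¹ = kg²·m⁴·s⁻⁵·A⁻³·K⁻¹.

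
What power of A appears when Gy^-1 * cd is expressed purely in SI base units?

Gy = J/kg (absorbed dose = energy per mass),
    = m²·s⁻².
So Gy⁻¹ = m⁻²·s².
Combining: Gy⁻¹·cd = (m⁻²·s²) · cd = m⁻²·s²·cd.
The exponent of A is 0.

0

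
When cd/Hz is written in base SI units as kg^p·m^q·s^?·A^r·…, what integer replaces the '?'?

1

Hz = 1/s = s⁻¹ (frequency is cycles per second).
So Hz⁻¹ = s.
Combining: Hz⁻¹·cd = s · cd = s·cd.
The exponent of s is 1.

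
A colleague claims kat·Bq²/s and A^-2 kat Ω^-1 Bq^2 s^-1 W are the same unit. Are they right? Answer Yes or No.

Left side:
  kat = mol/s = s⁻¹·mol (catalytic activity).
  Bq = 1/s = s⁻¹ (activity is decays per second).
  So Bq² = s⁻².
  Combining: s⁻¹·kat·Bq² = s⁻¹ · (s⁻¹·mol) · s⁻² = s⁻⁴·mol.
Right side:
  kat = mol/s = s⁻¹·mol (catalytic activity).
  Ω = V/A (resistance = voltage per current),
      = kg·m²·s⁻³·A⁻².
  So Ω⁻¹ = kg⁻¹·m⁻²·s³·A².
  Bq = 1/s = s⁻¹ (activity is decays per second).
  So Bq² = s⁻².
  W = J/s (power = energy per time),
      = kg·m²·s⁻³.
  Combining: A⁻²·kat·Ω⁻¹·Bq²·s⁻¹·W = A⁻² · (s⁻¹·mol) · (kg⁻¹·m⁻²·s³·A²) · s⁻² · s⁻¹ · (kg·m²·s⁻³) = s⁻⁴·mol.
Both reduce to s⁻⁴·mol.

Yes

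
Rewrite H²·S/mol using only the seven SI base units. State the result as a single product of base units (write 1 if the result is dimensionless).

kg·m²·s⁻¹·A⁻²·mol⁻¹

H = kg·m²·s⁻²·A⁻².
So H² = kg²·m⁴·s⁻⁴·A⁻⁴.
S = kg⁻¹·m⁻²·s³·A².
Combining: mol⁻¹·H²·S = mol⁻¹ · (kg²·m⁴·s⁻⁴·A⁻⁴) · (kg⁻¹·m⁻²·s³·A²) = kg·m²·s⁻¹·A⁻²·mol⁻¹.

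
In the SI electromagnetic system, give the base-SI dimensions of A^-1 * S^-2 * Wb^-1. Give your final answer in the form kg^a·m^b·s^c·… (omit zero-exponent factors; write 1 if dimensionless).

S = 1/Ω (conductance is reciprocal resistance),
    = kg⁻¹·m⁻²·s³·A².
So S⁻² = kg²·m⁴·s⁻⁶·A⁻⁴.
Wb = V·s (flux: a volt is a weber per second),
    = kg·m²·s⁻²·A⁻¹.
So Wb⁻¹ = kg⁻¹·m⁻²·s²·A.
Combining: A⁻¹·S⁻²·Wb⁻¹ = A⁻¹ · (kg²·m⁴·s⁻⁶·A⁻⁴) · (kg⁻¹·m⁻²·s²·A) = kg·m²·s⁻⁴·A⁻⁴.

kg·m²·s⁻⁴·A⁻⁴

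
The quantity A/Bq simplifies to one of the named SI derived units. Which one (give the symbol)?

Bq = s⁻¹.
So Bq⁻¹ = s.
Combining: A·Bq⁻¹ = A · s = s·A.
s·A is the base-SI form of the coulomb.

C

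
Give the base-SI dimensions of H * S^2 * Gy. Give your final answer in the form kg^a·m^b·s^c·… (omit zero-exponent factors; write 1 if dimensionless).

kg⁻¹·s²·A²

H = Wb/A (inductance = flux per current),
    = kg·m²·s⁻²·A⁻².
S = 1/Ω (conductance is reciprocal resistance),
    = kg⁻¹·m⁻²·s³·A².
So S² = kg⁻²·m⁻⁴·s⁶·A⁴.
Gy = J/kg (absorbed dose = energy per mass),
    = m²·s⁻².
Combining: H·S²·Gy = (kg·m²·s⁻²·A⁻²) · (kg⁻²·m⁻⁴·s⁶·A⁴) · (m²·s⁻²) = kg⁻¹·s²·A².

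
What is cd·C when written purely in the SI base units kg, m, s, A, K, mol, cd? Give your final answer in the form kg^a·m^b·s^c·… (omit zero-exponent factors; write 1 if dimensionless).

C = s·A.
Combining: cd·C = cd · (s·A) = s·A·cd.

s·A·cd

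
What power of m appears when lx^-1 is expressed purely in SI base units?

lx = lm/m² (illuminance = luminous flux per area),
    = m⁻²·cd.
So lx⁻¹ = m²·cd⁻¹.
The exponent of m is 2.

2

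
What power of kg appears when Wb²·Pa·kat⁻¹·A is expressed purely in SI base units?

Wb = V·s (flux: a volt is a weber per second),
    = kg·m²·s⁻²·A⁻¹.
So Wb² = kg²·m⁴·s⁻⁴·A⁻².
Pa = N/m² (pressure = force per area),
    = kg·m⁻¹·s⁻².
kat = mol/s = s⁻¹·mol (catalytic activity).
So kat⁻¹ = s·mol⁻¹.
Combining: Wb²·Pa·kat⁻¹·A = (kg²·m⁴·s⁻⁴·A⁻²) · (kg·m⁻¹·s⁻²) · (s·mol⁻¹) · A = kg³·m³·s⁻⁵·A⁻¹·mol⁻¹.
The exponent of kg is 3.

3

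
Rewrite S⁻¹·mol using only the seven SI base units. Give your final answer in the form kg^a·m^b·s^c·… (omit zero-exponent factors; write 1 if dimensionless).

S = 1/Ω (conductance is reciprocal resistance),
    = kg⁻¹·m⁻²·s³·A².
So S⁻¹ = kg·m²·s⁻³·A⁻².
Combining: S⁻¹·mol = (kg·m²·s⁻³·A⁻²) · mol = kg·m²·s⁻³·A⁻²·mol.

kg·m²·s⁻³·A⁻²·mol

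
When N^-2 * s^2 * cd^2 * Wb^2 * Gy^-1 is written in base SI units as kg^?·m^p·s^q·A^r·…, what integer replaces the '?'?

0

N = kg·m/s² = kg·m·s⁻² (force = mass × acceleration).
So N⁻² = kg⁻²·m⁻²·s⁴.
Wb = V·s (flux: a volt is a weber per second),
    = kg·m²·s⁻²·A⁻¹.
So Wb² = kg²·m⁴·s⁻⁴·A⁻².
Gy = J/kg (absorbed dose = energy per mass),
    = m²·s⁻².
So Gy⁻¹ = m⁻²·s².
Combining: N⁻²·s²·cd²·Wb²·Gy⁻¹ = (kg⁻²·m⁻²·s⁴) · s² · cd² · (kg²·m⁴·s⁻⁴·A⁻²) · (m⁻²·s²) = s⁴·A⁻²·cd².
The exponent of kg is 0.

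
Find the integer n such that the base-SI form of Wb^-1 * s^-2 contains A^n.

1

Wb = V·s (flux: a volt is a weber per second),
    = kg·m²·s⁻²·A⁻¹.
So Wb⁻¹ = kg⁻¹·m⁻²·s²·A.
Combining: Wb⁻¹·s⁻² = (kg⁻¹·m⁻²·s²·A) · s⁻² = kg⁻¹·m⁻²·A.
The exponent of A is 1.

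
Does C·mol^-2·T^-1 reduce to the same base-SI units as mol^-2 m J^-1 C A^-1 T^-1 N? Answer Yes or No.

No

Left side:
  C = A·s = s·A (charge = current × time).
  T = Wb/m² (flux density = flux per area),
      = kg·s⁻²·A⁻¹.
  So T⁻¹ = kg⁻¹·s²·A.
  Combining: C·mol⁻²·T⁻¹ = (s·A) · mol⁻² · (kg⁻¹·s²·A) = kg⁻¹·s³·A²·mol⁻².
Right side:
  J = kg·m²·s⁻².
  So J⁻¹ = kg⁻¹·m⁻²·s².
  C = s·A.
  T = kg·s⁻²·A⁻¹.
  So T⁻¹ = kg⁻¹·s²·A.
  N = kg·m·s⁻².
  Combining: mol⁻²·m·J⁻¹·C·A⁻¹·T⁻¹·N = mol⁻² · m · (kg⁻¹·m⁻²·s²) · (s·A) · A⁻¹ · (kg⁻¹·s²·A) · (kg·m·s⁻²) = kg⁻¹·s³·A·mol⁻².
Left is kg⁻¹·s³·A²·mol⁻²; right is kg⁻¹·s³·A·mol⁻² — different.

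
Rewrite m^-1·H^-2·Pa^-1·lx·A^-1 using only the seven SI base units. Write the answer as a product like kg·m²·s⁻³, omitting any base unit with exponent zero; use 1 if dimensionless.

kg⁻³·m⁻⁶·s⁶·A³·cd

H = Wb/A (inductance = flux per current),
    = kg·m²·s⁻²·A⁻².
So H⁻² = kg⁻²·m⁻⁴·s⁴·A⁴.
Pa = N/m² (pressure = force per area),
    = kg·m⁻¹·s⁻².
So Pa⁻¹ = kg⁻¹·m·s².
lx = lm/m² (illuminance = luminous flux per area),
    = m⁻²·cd.
Combining: m⁻¹·H⁻²·Pa⁻¹·lx·A⁻¹ = m⁻¹ · (kg⁻²·m⁻⁴·s⁴·A⁴) · (kg⁻¹·m·s²) · (m⁻²·cd) · A⁻¹ = kg⁻³·m⁻⁶·s⁶·A³·cd.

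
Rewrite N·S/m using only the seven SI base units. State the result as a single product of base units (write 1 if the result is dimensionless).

N = kg·m/s² = kg·m·s⁻² (force = mass × acceleration).
S = 1/Ω (conductance is reciprocal resistance),
    = kg⁻¹·m⁻²·s³·A².
Combining: m⁻¹·N·S = m⁻¹ · (kg·m·s⁻²) · (kg⁻¹·m⁻²·s³·A²) = m⁻²·s·A².

m⁻²·s·A²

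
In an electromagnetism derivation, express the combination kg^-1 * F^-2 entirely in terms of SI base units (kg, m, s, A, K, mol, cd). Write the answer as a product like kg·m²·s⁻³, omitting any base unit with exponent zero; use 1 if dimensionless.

kg·m⁴·s⁻⁸·A⁻⁴

F = C/V (capacitance = charge per voltage),
    = A·s/(kg·m²·s⁻³·A⁻¹) (substituting C and V),
    = kg⁻¹·m⁻²·s⁴·A².
So F⁻² = kg²·m⁴·s⁻⁸·A⁻⁴.
Combining: kg⁻¹·F⁻² = kg⁻¹ · (kg²·m⁴·s⁻⁸·A⁻⁴) = kg·m⁴·s⁻⁸·A⁻⁴.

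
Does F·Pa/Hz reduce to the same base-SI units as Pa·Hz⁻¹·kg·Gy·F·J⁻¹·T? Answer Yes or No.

Left side:
  F = C/V (capacitance = charge per voltage),
      = A·s/(kg·m²·s⁻³·A⁻¹) (substituting C and V),
      = kg⁻¹·m⁻²·s⁴·A².
  Hz = 1/s = s⁻¹ (frequency is cycles per second).
  So Hz⁻¹ = s.
  Pa = N/m² (pressure = force per area),
      = kg·m⁻¹·s⁻².
  Combining: F·Hz⁻¹·Pa = (kg⁻¹·m⁻²·s⁴·A²) · s · (kg·m⁻¹·s⁻²) = m⁻³·s³·A².
Right side:
  Pa = N/m² (pressure = force per area),
      = kg·m⁻¹·s⁻².
  Hz = 1/s = s⁻¹ (frequency is cycles per second).
  So Hz⁻¹ = s.
  Gy = J/kg (absorbed dose = energy per mass),
      = m²·s⁻².
  F = C/V (capacitance = charge per voltage),
      = A·s/(kg·m²·s⁻³·A⁻¹) (substituting C and V),
      = kg⁻¹·m⁻²·s⁴·A².
  J = N·m (work = force × distance),
      = kg·m²·s⁻².
  So J⁻¹ = kg⁻¹·m⁻²·s².
  T = Wb/m² (flux density = flux per area),
      = kg·s⁻²·A⁻¹.
  Combining: Pa·Hz⁻¹·kg·Gy·F·J⁻¹·T = (kg·m⁻¹·s⁻²) · s · kg · (m²·s⁻²) · (kg⁻¹·m⁻²·s⁴·A²) · (kg⁻¹·m⁻²·s²) · (kg·s⁻²·A⁻¹) = kg·m⁻³·s·A.
Left is m⁻³·s³·A²; right is kg·m⁻³·s·A — different.

No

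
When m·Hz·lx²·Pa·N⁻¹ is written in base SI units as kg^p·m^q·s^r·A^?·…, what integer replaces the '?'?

0

Hz = s⁻¹.
lx = m⁻²·cd.
So lx² = m⁻⁴·cd².
Pa = kg·m⁻¹·s⁻².
N = kg·m·s⁻².
So N⁻¹ = kg⁻¹·m⁻¹·s².
Combining: m·Hz·lx²·Pa·N⁻¹ = m · s⁻¹ · (m⁻⁴·cd²) · (kg·m⁻¹·s⁻²) · (kg⁻¹·m⁻¹·s²) = m⁻⁵·s⁻¹·cd².
The exponent of A is 0.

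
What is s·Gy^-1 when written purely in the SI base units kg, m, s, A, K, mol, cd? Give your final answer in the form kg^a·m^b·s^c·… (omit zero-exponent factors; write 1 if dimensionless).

Gy = J/kg (absorbed dose = energy per mass),
    = m²·s⁻².
So Gy⁻¹ = m⁻²·s².
Combining: s·Gy⁻¹ = s · (m⁻²·s²) = m⁻²·s³.

m⁻²·s³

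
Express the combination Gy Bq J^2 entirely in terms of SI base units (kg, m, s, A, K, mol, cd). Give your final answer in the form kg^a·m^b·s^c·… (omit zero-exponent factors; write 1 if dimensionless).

kg²·m⁶·s⁻⁷

Gy = m²·s⁻².
Bq = s⁻¹.
J = kg·m²·s⁻².
So J² = kg²·m⁴·s⁻⁴.
Combining: Gy·Bq·J² = (m²·s⁻²) · s⁻¹ · (kg²·m⁴·s⁻⁴) = kg²·m⁶·s⁻⁷.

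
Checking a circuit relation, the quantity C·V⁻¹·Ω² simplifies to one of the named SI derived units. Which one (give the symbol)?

C = s·A.
V = kg·m²·s⁻³·A⁻¹.
So V⁻¹ = kg⁻¹·m⁻²·s³·A.
Ω = kg·m²·s⁻³·A⁻².
So Ω² = kg²·m⁴·s⁻⁶·A⁻⁴.
Combining: C·V⁻¹·Ω² = (s·A) · (kg⁻¹·m⁻²·s³·A) · (kg²·m⁴·s⁻⁶·A⁻⁴) = kg·m²·s⁻²·A⁻².
kg·m²·s⁻²·A⁻² is the base-SI form of the henry.

H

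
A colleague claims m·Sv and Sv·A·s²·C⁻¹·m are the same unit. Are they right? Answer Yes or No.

No

Left side:
  Sv = J/kg (equivalent dose = energy per mass),
      = m²·s⁻².
  Combining: m·Sv = m · (m²·s⁻²) = m³·s⁻².
Right side:
  Sv = m²·s⁻².
  C = s·A.
  So C⁻¹ = s⁻¹·A⁻¹.
  Combining: Sv·A·s²·C⁻¹·m = (m²·s⁻²) · A · s² · (s⁻¹·A⁻¹) · m = m³·s⁻¹.
Left is m³·s⁻²; right is m³·s⁻¹ — different.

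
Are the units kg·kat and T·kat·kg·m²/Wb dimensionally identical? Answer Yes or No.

Yes

Left side:
  kat = mol/s = s⁻¹·mol (catalytic activity).
  Combining: kg·kat = kg · (s⁻¹·mol) = kg·s⁻¹·mol.
Right side:
  T = Wb/m² (flux density = flux per area),
      = kg·s⁻²·A⁻¹.
  Wb = V·s (flux: a volt is a weber per second),
      = kg·m²·s⁻²·A⁻¹.
  So Wb⁻¹ = kg⁻¹·m⁻²·s²·A.
  kat = mol/s = s⁻¹·mol (catalytic activity).
  Combining: T·Wb⁻¹·kat·kg·m² = (kg·s⁻²·A⁻¹) · (kg⁻¹·m⁻²·s²·A) · (s⁻¹·mol) · kg · m² = kg·s⁻¹·mol.
Both reduce to kg·s⁻¹·mol.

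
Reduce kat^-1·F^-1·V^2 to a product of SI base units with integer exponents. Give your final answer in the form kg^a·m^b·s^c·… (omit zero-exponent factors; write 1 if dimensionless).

kg³·m⁶·s⁻⁹·A⁻⁴·mol⁻¹

kat = s⁻¹·mol.
So kat⁻¹ = s·mol⁻¹.
F = kg⁻¹·m⁻²·s⁴·A².
So F⁻¹ = kg·m²·s⁻⁴·A⁻².
V = kg·m²·s⁻³·A⁻¹.
So V² = kg²·m⁴·s⁻⁶·A⁻².
Combining: kat⁻¹·F⁻¹·V² = (s·mol⁻¹) · (kg·m²·s⁻⁴·A⁻²) · (kg²·m⁴·s⁻⁶·A⁻²) = kg³·m⁶·s⁻⁹·A⁻⁴·mol⁻¹.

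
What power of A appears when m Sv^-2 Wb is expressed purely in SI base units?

-1

Sv = m²·s⁻².
So Sv⁻² = m⁻⁴·s⁴.
Wb = kg·m²·s⁻²·A⁻¹.
Combining: m·Sv⁻²·Wb = m · (m⁻⁴·s⁴) · (kg·m²·s⁻²·A⁻¹) = kg·m⁻¹·s²·A⁻¹.
The exponent of A is -1.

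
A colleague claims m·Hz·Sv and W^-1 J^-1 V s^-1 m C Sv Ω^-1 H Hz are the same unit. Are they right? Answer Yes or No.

No

Left side:
  Hz = 1/s = s⁻¹ (frequency is cycles per second).
  Sv = J/kg (equivalent dose = energy per mass),
      = m²·s⁻².
  Combining: m·Hz·Sv = m · s⁻¹ · (m²·s⁻²) = m³·s⁻³.
Right side:
  W = J/s (power = energy per time),
      = kg·m²·s⁻³.
  So W⁻¹ = kg⁻¹·m⁻²·s³.
  J = N·m (work = force × distance),
      = kg·m²·s⁻².
  So J⁻¹ = kg⁻¹·m⁻²·s².
  V = W/A (potential = power per current),
      = kg·m²·s⁻³·A⁻¹.
  C = A·s = s·A (charge = current × time).
  Sv = J/kg (equivalent dose = energy per mass),
      = m²·s⁻².
  Ω = V/A (resistance = voltage per current),
      = kg·m²·s⁻³·A⁻².
  So Ω⁻¹ = kg⁻¹·m⁻²·s³·A².
  H = Wb/A (inductance = flux per current),
      = kg·m²·s⁻²·A⁻².
  Hz = 1/s = s⁻¹ (frequency is cycles per second).
  Combining: W⁻¹·J⁻¹·V·s⁻¹·m·C·Sv·Ω⁻¹·H·Hz = (kg⁻¹·m⁻²·s³) · (kg⁻¹·m⁻²·s²) · (kg·m²·s⁻³·A⁻¹) · s⁻¹ · m · (s·A) · (m²·s⁻²) · (kg⁻¹·m⁻²·s³·A²) · (kg·m²·s⁻²·A⁻²) · s⁻¹ = kg⁻¹·m.
Left is m³·s⁻³; right is kg⁻¹·m — different.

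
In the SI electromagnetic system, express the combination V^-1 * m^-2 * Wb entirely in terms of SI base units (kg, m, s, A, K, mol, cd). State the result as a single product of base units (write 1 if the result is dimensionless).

m⁻²·s

V = W/A (potential = power per current),
    = kg·m²·s⁻³·A⁻¹.
So V⁻¹ = kg⁻¹·m⁻²·s³·A.
Wb = V·s (flux: a volt is a weber per second),
    = kg·m²·s⁻²·A⁻¹.
Combining: V⁻¹·m⁻²·Wb = (kg⁻¹·m⁻²·s³·A) · m⁻² · (kg·m²·s⁻²·A⁻¹) = m⁻²·s.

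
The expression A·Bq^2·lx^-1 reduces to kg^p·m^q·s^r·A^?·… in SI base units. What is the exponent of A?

1

Bq = s⁻¹.
So Bq² = s⁻².
lx = m⁻²·cd.
So lx⁻¹ = m²·cd⁻¹.
Combining: A·Bq²·lx⁻¹ = A · s⁻² · (m²·cd⁻¹) = m²·s⁻²·A·cd⁻¹.
The exponent of A is 1.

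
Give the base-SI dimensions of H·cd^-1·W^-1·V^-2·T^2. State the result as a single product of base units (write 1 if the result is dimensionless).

H = kg·m²·s⁻²·A⁻².
W = kg·m²·s⁻³.
So W⁻¹ = kg⁻¹·m⁻²·s³.
V = kg·m²·s⁻³·A⁻¹.
So V⁻² = kg⁻²·m⁻⁴·s⁶·A².
T = kg·s⁻²·A⁻¹.
So T² = kg²·s⁻⁴·A⁻².
Combining: H·cd⁻¹·W⁻¹·V⁻²·T² = (kg·m²·s⁻²·A⁻²) · cd⁻¹ · (kg⁻¹·m⁻²·s³) · (kg⁻²·m⁻⁴·s⁶·A²) · (kg²·s⁻⁴·A⁻²) = m⁻⁴·s³·A⁻²·cd⁻¹.

m⁻⁴·s³·A⁻²·cd⁻¹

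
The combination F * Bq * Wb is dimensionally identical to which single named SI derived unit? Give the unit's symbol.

F = kg⁻¹·m⁻²·s⁴·A².
Bq = s⁻¹.
Wb = kg·m²·s⁻²·A⁻¹.
Combining: F·Bq·Wb = (kg⁻¹·m⁻²·s⁴·A²) · s⁻¹ · (kg·m²·s⁻²·A⁻¹) = s·A.
s·A is the base-SI form of the coulomb.

C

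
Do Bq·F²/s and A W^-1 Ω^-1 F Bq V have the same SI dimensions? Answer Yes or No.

Yes

Left side:
  Bq = 1/s = s⁻¹ (activity is decays per second).
  F = C/V (capacitance = charge per voltage),
      = A·s/(kg·m²·s⁻³·A⁻¹) (substituting C and V),
      = kg⁻¹·m⁻²·s⁴·A².
  So F² = kg⁻²·m⁻⁴·s⁸·A⁴.
  Combining: s⁻¹·Bq·F² = s⁻¹ · s⁻¹ · (kg⁻²·m⁻⁴·s⁸·A⁴) = kg⁻²·m⁻⁴·s⁶·A⁴.
Right side:
  W = J/s (power = energy per time),
      = kg·m²·s⁻³.
  So W⁻¹ = kg⁻¹·m⁻²·s³.
  Ω = V/A (resistance = voltage per current),
      = kg·m²·s⁻³·A⁻².
  So Ω⁻¹ = kg⁻¹·m⁻²·s³·A².
  F = C/V (capacitance = charge per voltage),
      = A·s/(kg·m²·s⁻³·A⁻¹) (substituting C and V),
      = kg⁻¹·m⁻²·s⁴·A².
  Bq = 1/s = s⁻¹ (activity is decays per second).
  V = W/A (potential = power per current),
      = kg·m²·s⁻³·A⁻¹.
  Combining: A·W⁻¹·Ω⁻¹·F·Bq·V = A · (kg⁻¹·m⁻²·s³) · (kg⁻¹·m⁻²·s³·A²) · (kg⁻¹·m⁻²·s⁴·A²) · s⁻¹ · (kg·m²·s⁻³·A⁻¹) = kg⁻²·m⁻⁴·s⁶·A⁴.
Both reduce to kg⁻²·m⁻⁴·s⁶·A⁴.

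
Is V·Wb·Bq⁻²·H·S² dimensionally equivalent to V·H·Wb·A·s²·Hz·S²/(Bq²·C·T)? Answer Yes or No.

Left side:
  V = kg·m²·s⁻³·A⁻¹.
  Wb = kg·m²·s⁻²·A⁻¹.
  Bq = s⁻¹.
  So Bq⁻² = s².
  H = kg·m²·s⁻²·A⁻².
  S = kg⁻¹·m⁻²·s³·A².
  So S² = kg⁻²·m⁻⁴·s⁶·A⁴.
  Combining: V·Wb·Bq⁻²·H·S² = (kg·m²·s⁻³·A⁻¹) · (kg·m²·s⁻²·A⁻¹) · s² · (kg·m²·s⁻²·A⁻²) · (kg⁻²·m⁻⁴·s⁶·A⁴) = kg·m²·s.
Right side:
  V = W/A (potential = power per current),
      = kg·m²·s⁻³·A⁻¹.
  H = Wb/A (inductance = flux per current),
      = kg·m²·s⁻²·A⁻².
  Bq = 1/s = s⁻¹ (activity is decays per second).
  So Bq⁻² = s².
  Wb = V·s (flux: a volt is a weber per second),
      = kg·m²·s⁻²·A⁻¹.
  C = A·s = s·A (charge = current × time).
  So C⁻¹ = s⁻¹·A⁻¹.
  T = Wb/m² (flux density = flux per area),
      = kg·s⁻²·A⁻¹.
  So T⁻¹ = kg⁻¹·s²·A.
  Hz = 1/s = s⁻¹ (frequency is cycles per second).
  S = 1/Ω (conductance is reciprocal resistance),
      = kg⁻¹·m⁻²·s³·A².
  So S² = kg⁻²·m⁻⁴·s⁶·A⁴.
  Combining: V·H·Bq⁻²·Wb·A·s²·C⁻¹·T⁻¹·Hz·S² = (kg·m²·s⁻³·A⁻¹) · (kg·m²·s⁻²·A⁻²) · s² · (kg·m²·s⁻²·A⁻¹) · A · s² · (s⁻¹·A⁻¹) · (kg⁻¹·s²·A) · s⁻¹ · (kg⁻²·m⁻⁴·s⁶·A⁴) = m²·s³·A.
Left is kg·m²·s; right is m²·s³·A — different.

No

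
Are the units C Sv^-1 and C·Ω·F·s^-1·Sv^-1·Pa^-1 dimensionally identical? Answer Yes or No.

No

Left side:
  C = s·A.
  Sv = m²·s⁻².
  So Sv⁻¹ = m⁻²·s².
  Combining: C·Sv⁻¹ = (s·A) · (m⁻²·s²) = m⁻²·s³·A.
Right side:
  C = s·A.
  Ω = kg·m²·s⁻³·A⁻².
  F = kg⁻¹·m⁻²·s⁴·A².
  Sv = m²·s⁻².
  So Sv⁻¹ = m⁻²·s².
  Pa = kg·m⁻¹·s⁻².
  So Pa⁻¹ = kg⁻¹·m·s².
  Combining: C·Ω·F·s⁻¹·Sv⁻¹·Pa⁻¹ = (s·A) · (kg·m²·s⁻³·A⁻²) · (kg⁻¹·m⁻²·s⁴·A²) · s⁻¹ · (m⁻²·s²) · (kg⁻¹·m·s²) = kg⁻¹·m⁻¹·s⁵·A.
Left is m⁻²·s³·A; right is kg⁻¹·m⁻¹·s⁵·A — different.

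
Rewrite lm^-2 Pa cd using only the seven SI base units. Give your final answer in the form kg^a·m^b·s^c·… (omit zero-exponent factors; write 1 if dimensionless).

lm = cd·sr = cd (luminous flux; sr is dimensionless).
So lm⁻² = cd⁻².
Pa = N/m² (pressure = force per area),
    = kg·m⁻¹·s⁻².
Combining: lm⁻²·Pa·cd = cd⁻² · (kg·m⁻¹·s⁻²) · cd = kg·m⁻¹·s⁻²·cd⁻¹.

kg·m⁻¹·s⁻²·cd⁻¹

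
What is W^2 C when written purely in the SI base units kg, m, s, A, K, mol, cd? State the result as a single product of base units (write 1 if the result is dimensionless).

W = J/s (power = energy per time),
    = kg·m²·s⁻³.
So W² = kg²·m⁴·s⁻⁶.
C = A·s = s·A (charge = current × time).
Combining: W²·C = (kg²·m⁴·s⁻⁶) · (s·A) = kg²·m⁴·s⁻⁵·A.

kg²·m⁴·s⁻⁵·A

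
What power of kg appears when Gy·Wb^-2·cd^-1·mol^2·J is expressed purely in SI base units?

Gy = m²·s⁻².
Wb = kg·m²·s⁻²·A⁻¹.
So Wb⁻² = kg⁻²·m⁻⁴·s⁴·A².
J = kg·m²·s⁻².
Combining: Gy·Wb⁻²·cd⁻¹·mol²·J = (m²·s⁻²) · (kg⁻²·m⁻⁴·s⁴·A²) · cd⁻¹ · mol² · (kg·m²·s⁻²) = kg⁻¹·A²·mol²·cd⁻¹.
The exponent of kg is -1.

-1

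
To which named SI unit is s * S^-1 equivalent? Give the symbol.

S = 1/Ω (conductance is reciprocal resistance),
    = kg⁻¹·m⁻²·s³·A².
So S⁻¹ = kg·m²·s⁻³·A⁻².
Combining: s·S⁻¹ = s · (kg·m²·s⁻³·A⁻²) = kg·m²·s⁻²·A⁻².
kg·m²·s⁻²·A⁻² is the base-SI form of the henry.

H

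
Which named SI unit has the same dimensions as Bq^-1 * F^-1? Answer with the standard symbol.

Bq = s⁻¹.
So Bq⁻¹ = s.
F = kg⁻¹·m⁻²·s⁴·A².
So F⁻¹ = kg·m²·s⁻⁴·A⁻².
Combining: Bq⁻¹·F⁻¹ = s · (kg·m²·s⁻⁴·A⁻²) = kg·m²·s⁻³·A⁻².
kg·m²·s⁻³·A⁻² is the base-SI form of the ohm.

Ω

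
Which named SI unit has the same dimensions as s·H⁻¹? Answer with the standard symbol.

H = Wb/A (inductance = flux per current),
    = kg·m²·s⁻²·A⁻².
So H⁻¹ = kg⁻¹·m⁻²·s²·A².
Combining: s·H⁻¹ = s · (kg⁻¹·m⁻²·s²·A²) = kg⁻¹·m⁻²·s³·A².
kg⁻¹·m⁻²·s³·A² is the base-SI form of the siemens.

S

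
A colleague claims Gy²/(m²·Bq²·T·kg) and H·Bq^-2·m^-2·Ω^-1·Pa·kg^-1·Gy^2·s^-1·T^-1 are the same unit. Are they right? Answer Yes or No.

No

Left side:
  Gy = J/kg (absorbed dose = energy per mass),
      = m²·s⁻².
  So Gy² = m⁴·s⁻⁴.
  Bq = 1/s = s⁻¹ (activity is decays per second).
  So Bq⁻² = s².
  T = Wb/m² (flux density = flux per area),
      = kg·s⁻²·A⁻¹.
  So T⁻¹ = kg⁻¹·s²·A.
  Combining: m⁻²·Gy²·Bq⁻²·T⁻¹·kg⁻¹ = m⁻² · (m⁴·s⁻⁴) · s² · (kg⁻¹·s²·A) · kg⁻¹ = kg⁻²·m²·A.
Right side:
  H = Wb/A (inductance = flux per current),
      = kg·m²·s⁻²·A⁻².
  Bq = 1/s = s⁻¹ (activity is decays per second).
  So Bq⁻² = s².
  Ω = V/A (resistance = voltage per current),
      = kg·m²·s⁻³·A⁻².
  So Ω⁻¹ = kg⁻¹·m⁻²·s³·A².
  Pa = N/m² (pressure = force per area),
      = kg·m⁻¹·s⁻².
  Gy = J/kg (absorbed dose = energy per mass),
      = m²·s⁻².
  So Gy² = m⁴·s⁻⁴.
  T = Wb/m² (flux density = flux per area),
      = kg·s⁻²·A⁻¹.
  So T⁻¹ = kg⁻¹·s²·A.
  Combining: H·Bq⁻²·m⁻²·Ω⁻¹·Pa·kg⁻¹·Gy²·s⁻¹·T⁻¹ = (kg·m²·s⁻²·A⁻²) · s² · m⁻² · (kg⁻¹·m⁻²·s³·A²) · (kg·m⁻¹·s⁻²) · kg⁻¹ · (m⁴·s⁻⁴) · s⁻¹ · (kg⁻¹·s²·A) = kg⁻¹·m·s⁻²·A.
Left is kg⁻²·m²·A; right is kg⁻¹·m·s⁻²·A — different.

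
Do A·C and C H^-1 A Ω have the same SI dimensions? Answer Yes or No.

Left side:
  C = A·s = s·A (charge = current × time).
  Combining: A·C = A · (s·A) = s·A².
Right side:
  C = s·A.
  H = kg·m²·s⁻²·A⁻².
  So H⁻¹ = kg⁻¹·m⁻²·s²·A².
  Ω = kg·m²·s⁻³·A⁻².
  Combining: C·H⁻¹·A·Ω = (s·A) · (kg⁻¹·m⁻²·s²·A²) · A · (kg·m²·s⁻³·A⁻²) = A².
Left is s·A²; right is A² — different.

No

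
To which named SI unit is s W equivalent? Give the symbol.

W = J/s (power = energy per time),
    = kg·m²·s⁻³.
Combining: s·W = s · (kg·m²·s⁻³) = kg·m²·s⁻².
kg·m²·s⁻² is the base-SI form of the joule.

J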